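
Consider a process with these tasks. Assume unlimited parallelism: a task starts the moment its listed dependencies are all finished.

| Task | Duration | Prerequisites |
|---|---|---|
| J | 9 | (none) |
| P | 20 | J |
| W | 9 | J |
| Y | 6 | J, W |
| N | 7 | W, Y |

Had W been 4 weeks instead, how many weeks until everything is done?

29

As given, the longest chain is J→W→Y→N = 9+9+6+7 = 31, so the finish is 31 weeks.
W is on the critical path; changing it to 4 makes that path 26 weeks.
Now J→P = 9+20 = 29 is longest, so the finish becomes 29 weeks.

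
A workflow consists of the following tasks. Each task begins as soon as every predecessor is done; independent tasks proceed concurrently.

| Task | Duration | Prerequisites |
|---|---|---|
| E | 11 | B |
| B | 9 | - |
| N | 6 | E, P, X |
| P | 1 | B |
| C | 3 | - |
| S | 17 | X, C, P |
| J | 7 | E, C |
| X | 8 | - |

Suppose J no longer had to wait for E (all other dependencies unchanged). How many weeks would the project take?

27

Before: longest chain B→E→J = 9+11+7 = 27, finish 27.
Without E→J, J's earliest start moves from 20 to 3.
The longest chain is now B→P→S = 9+1+17 = 27, so the project takes 27 weeks.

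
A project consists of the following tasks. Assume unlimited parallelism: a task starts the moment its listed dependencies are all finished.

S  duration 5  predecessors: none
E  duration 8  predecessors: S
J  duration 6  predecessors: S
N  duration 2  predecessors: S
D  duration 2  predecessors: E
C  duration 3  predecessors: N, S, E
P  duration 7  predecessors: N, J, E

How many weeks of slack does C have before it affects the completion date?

4

S→E→P = 5+8+7 = 20 sets the makespan at 20 weeks.
Longest path through C: 16 weeks (earliest finish 16, latest finish 20).
Float = 20 − 16 = 4.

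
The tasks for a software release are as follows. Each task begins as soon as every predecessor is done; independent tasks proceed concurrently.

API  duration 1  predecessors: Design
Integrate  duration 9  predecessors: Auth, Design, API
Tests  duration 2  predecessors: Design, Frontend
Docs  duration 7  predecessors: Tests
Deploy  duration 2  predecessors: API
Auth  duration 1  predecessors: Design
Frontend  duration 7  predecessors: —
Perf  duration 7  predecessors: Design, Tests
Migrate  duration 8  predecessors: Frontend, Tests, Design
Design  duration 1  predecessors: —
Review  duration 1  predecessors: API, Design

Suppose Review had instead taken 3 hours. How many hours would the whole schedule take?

Actual critical path: Frontend→Tests→Migrate = 7+2+8 = 17 ⇒ 17 hours.
Review is off the critical path — its longest chain is 3 hours, giving 14 of slack.
No other chain overtakes it, so the finish is 17 hours.

17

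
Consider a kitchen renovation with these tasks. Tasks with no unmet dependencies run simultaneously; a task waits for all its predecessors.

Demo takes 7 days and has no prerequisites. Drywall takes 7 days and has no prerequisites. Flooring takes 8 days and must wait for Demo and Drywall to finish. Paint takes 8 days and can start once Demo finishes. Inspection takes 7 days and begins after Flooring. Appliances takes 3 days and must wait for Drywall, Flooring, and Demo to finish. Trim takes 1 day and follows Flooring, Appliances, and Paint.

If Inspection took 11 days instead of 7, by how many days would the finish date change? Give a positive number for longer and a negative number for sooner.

As given, the longest chain is Demo→Flooring→Inspection = 7+8+7 = 22, so the finish is 22 days.
Since Inspection is critical, the +4 change carries straight to that chain (now 26 days).
No other chain overtakes it, so the finish is 26 days.
Change in finish: 26 − 22 = +4 days.

4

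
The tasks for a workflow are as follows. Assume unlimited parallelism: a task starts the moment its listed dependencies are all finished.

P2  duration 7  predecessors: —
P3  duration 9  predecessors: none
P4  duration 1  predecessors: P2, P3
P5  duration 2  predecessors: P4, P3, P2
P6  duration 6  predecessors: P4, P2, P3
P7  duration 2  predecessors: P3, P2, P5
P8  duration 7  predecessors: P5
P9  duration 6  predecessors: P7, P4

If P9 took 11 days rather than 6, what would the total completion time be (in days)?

As given, the longest chain is P3→P4→P5→P7→P9 = 9+1+2+2+6 = 20, so the finish is 20 days.
P9 is on the critical path; changing it to 11 makes that path 25 days.
The critical path is still P3→P4→P5→P7→P9; finish is now 25 days.

25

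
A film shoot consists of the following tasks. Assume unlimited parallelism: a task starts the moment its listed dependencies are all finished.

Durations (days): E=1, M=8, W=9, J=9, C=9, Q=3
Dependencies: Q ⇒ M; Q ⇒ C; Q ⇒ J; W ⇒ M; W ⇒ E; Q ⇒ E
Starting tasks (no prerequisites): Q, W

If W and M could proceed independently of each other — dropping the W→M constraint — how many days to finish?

Before: longest chain W→M = 9+8 = 17, finish 17.
Without W→M, M's earliest start moves from 9 to 3.
The longest chain is now Q→J = 3+9 = 12, so the job takes 12 days.

12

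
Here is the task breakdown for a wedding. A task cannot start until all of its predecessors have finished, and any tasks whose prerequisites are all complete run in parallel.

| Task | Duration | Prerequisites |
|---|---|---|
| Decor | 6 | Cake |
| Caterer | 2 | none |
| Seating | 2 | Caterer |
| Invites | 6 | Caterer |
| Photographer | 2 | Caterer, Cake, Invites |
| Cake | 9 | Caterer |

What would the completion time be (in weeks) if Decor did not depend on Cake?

13

With the dependency in place, Caterer→Cake→Decor = 2+9+6 = 17 sets the finish at 17 weeks.
Without Cake→Decor, Decor's earliest start moves from 11 to 0.
After: Caterer→Cake→Photographer = 2+9+2 = 13 → 13 weeks.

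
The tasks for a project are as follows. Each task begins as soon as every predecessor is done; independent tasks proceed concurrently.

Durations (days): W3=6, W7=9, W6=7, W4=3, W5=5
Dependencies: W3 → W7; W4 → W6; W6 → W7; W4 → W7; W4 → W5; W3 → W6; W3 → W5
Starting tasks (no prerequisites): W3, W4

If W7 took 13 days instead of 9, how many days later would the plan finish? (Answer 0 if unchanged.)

4

Critical path before the change: W3→W6→W7 = 6+7+9 = 22 giving 22 days.
W7 is on the critical path; changing it to 13 makes that path 26 days.
The critical path is still W3→W6→W7; finish is now 26 days.
Change in finish: 26 − 22 = +4 days.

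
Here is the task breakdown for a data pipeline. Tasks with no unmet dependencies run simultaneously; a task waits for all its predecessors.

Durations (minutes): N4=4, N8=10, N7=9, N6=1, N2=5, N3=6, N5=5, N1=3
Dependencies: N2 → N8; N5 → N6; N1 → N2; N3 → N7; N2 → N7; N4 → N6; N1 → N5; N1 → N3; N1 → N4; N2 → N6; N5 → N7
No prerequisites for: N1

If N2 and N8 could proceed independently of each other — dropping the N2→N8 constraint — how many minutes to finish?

Original critical path: N1→N2→N8 = 3+5+10 = 18 ⇒ 18 minutes.
Without N2→N8, N8's earliest start moves from 8 to 0.
New critical path: N1→N3→N7 = 3+6+9 = 18 ⇒ 18 minutes.

18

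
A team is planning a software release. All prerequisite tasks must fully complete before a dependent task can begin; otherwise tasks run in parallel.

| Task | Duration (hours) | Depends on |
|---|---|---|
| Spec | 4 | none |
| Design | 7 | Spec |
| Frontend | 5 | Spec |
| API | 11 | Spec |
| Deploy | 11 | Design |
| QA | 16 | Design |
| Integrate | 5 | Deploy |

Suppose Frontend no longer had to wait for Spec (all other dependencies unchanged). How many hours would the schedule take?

With the dependency in place, Spec→Design→Deploy→Integrate = 4+7+11+5 = 27 sets the finish at 27 hours.
Without Spec→Frontend, Frontend's earliest start moves from 4 to 0.
New critical path: Spec→Design→Deploy→Integrate = 4+7+11+5 = 27 ⇒ 27 hours.

27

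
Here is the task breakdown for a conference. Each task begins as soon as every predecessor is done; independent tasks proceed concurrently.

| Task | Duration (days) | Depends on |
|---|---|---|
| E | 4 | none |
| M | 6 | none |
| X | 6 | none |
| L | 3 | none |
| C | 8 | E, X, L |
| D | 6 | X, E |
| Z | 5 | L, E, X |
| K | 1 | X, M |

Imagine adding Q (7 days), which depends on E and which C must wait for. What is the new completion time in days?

19

Originally the plan takes 14 days.
With Q inserted, C now waits for max(E, X, L, Q).
New critical path: E→Q→C = 4+7+8 = 19 ⇒ 19 days.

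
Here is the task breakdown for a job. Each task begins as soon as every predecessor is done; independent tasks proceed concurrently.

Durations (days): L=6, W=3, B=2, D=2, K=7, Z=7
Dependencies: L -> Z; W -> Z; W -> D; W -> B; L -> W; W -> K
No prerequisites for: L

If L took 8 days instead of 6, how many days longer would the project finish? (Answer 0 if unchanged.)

2

Actual critical path: L→W→K = 6+3+7 = 16 ⇒ 16 days.
Since L is critical, the +2 change carries straight to that chain (now 18 days).
That remains the longest chain; total 18 days.
Change in finish: 18 − 16 = +2 days.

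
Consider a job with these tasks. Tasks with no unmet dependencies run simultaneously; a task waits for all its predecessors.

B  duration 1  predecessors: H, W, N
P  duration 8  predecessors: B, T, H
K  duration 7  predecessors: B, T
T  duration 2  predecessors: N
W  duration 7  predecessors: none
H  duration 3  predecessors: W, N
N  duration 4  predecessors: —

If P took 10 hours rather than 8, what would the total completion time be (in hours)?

21

Critical path before the change: W→H→B→P = 7+3+1+8 = 19 giving 19 hours.
P is on the critical path; changing it to 10 makes that path 21 hours.
No other chain overtakes it, so the finish is 21 hours.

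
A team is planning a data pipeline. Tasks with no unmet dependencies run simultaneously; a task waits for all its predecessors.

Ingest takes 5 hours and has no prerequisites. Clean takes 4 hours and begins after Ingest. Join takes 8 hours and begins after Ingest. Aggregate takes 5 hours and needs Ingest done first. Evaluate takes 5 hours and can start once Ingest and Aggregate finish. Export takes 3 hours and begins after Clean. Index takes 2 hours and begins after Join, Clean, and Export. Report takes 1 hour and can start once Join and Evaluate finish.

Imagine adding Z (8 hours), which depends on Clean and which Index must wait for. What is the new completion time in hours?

19

Originally the plan takes 16 hours.
With Z inserted, Index now waits for max(Join, Clean, Export, Z).
New critical path: Ingest→Clean→Z→Index = 5+4+8+2 = 19 ⇒ 19 hours.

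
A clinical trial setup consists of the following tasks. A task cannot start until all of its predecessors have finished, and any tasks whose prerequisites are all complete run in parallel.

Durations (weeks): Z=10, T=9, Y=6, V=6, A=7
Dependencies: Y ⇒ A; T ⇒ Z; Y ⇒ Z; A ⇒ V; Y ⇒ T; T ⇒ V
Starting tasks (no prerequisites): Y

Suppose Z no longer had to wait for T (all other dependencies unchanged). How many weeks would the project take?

With the dependency in place, Y→T→Z = 6+9+10 = 25 sets the finish at 25 weeks.
Without T→Z, Z's earliest start moves from 15 to 6.
After: Y→T→V = 6+9+6 = 21 → 21 weeks.

21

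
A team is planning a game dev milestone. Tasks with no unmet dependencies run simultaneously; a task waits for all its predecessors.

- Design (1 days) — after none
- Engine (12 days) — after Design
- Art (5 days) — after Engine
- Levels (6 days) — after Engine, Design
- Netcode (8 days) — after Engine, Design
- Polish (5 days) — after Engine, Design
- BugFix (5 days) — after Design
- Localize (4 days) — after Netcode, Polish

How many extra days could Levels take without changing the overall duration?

Design→Engine→Netcode→Localize = 1+12+8+4 = 25 sets the makespan at 25 days.
The longest chain containing Levels totals 19 days.
Float = 25 − 19 = 6.

6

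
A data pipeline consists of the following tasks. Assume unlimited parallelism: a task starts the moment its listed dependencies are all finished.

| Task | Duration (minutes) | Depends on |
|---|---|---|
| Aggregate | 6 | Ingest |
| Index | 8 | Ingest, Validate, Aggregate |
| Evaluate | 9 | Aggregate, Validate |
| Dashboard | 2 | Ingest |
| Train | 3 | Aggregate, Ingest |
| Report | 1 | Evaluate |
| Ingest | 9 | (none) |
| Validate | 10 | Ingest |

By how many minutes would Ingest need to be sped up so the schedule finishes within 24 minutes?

Current finish: 29 minutes; target: 24.
Ingest is on every critical path, so each minute cut from Ingest cuts the finish by one (this holds down to a finish of 21).
Need 29 − 24 = 5 minutes off Ingest → Ingest becomes 4 minutes, finish becomes 24.

5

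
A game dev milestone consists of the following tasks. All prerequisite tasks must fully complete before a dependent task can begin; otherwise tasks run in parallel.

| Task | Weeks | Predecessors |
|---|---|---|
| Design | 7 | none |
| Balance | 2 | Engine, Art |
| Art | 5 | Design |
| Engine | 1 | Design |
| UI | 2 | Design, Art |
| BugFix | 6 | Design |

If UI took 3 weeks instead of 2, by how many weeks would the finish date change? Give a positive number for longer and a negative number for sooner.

Actual critical path: Design→Art→UI = 7+5+2 = 14 ⇒ 14 weeks.
UI is on the critical path; changing it to 3 makes that path 15 weeks.
The critical path is still Design→Art→UI; finish is now 15 weeks.
Change in finish: 15 − 14 = +1 weeks.

1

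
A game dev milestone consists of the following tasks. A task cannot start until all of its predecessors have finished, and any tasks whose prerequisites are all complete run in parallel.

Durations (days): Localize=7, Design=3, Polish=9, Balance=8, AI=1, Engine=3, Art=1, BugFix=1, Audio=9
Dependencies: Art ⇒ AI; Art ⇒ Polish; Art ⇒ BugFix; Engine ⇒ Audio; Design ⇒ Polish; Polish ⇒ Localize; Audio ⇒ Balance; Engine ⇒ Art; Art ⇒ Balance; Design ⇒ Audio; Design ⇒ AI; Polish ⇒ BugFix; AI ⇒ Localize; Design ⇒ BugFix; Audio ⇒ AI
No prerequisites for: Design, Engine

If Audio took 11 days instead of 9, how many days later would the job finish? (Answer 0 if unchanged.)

2

Baseline: Design→Audio→AI→Localize = 3+9+1+7 = 20 → 20 days.
Since Audio is critical, the +2 change carries straight to that chain (now 22 days).
That remains the longest chain; total 22 days.
Change in finish: 22 − 20 = +2 days.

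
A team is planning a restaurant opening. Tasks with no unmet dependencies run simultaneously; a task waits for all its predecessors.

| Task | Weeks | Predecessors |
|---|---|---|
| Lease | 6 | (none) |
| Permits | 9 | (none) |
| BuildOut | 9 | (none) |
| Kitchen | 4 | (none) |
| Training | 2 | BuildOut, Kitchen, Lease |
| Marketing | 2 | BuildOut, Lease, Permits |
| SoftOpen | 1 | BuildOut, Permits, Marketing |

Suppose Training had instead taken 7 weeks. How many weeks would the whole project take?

16

As given, the longest chain is Permits→Marketing→SoftOpen = 9+2+1 = 12, so the finish is 12 weeks.
Training has 1 week of float (longest path through it is 11).
New critical path: BuildOut→Training = 9+7 = 16 ⇒ 16 weeks.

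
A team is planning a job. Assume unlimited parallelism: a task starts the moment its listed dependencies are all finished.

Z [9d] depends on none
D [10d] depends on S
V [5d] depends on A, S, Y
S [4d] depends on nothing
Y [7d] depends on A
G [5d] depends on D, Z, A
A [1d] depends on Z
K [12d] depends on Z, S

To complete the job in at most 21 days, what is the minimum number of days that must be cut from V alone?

Current finish: 22 days; target: 21.
V is on every critical path, so each day cut from V cuts the finish by one (this holds down to a finish of 21).
Need 22 − 21 = 1 day off V → V becomes 4 days, finish becomes 21.

1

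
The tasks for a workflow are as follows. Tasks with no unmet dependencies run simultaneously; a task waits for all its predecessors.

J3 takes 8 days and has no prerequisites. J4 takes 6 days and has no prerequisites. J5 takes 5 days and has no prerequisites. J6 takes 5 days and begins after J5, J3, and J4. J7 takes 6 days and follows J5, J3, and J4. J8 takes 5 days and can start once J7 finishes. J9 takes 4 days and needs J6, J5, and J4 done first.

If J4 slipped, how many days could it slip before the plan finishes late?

Critical path: J3→J7→J8 = 8+6+5 = 19, so the finish is 19 days.
J4 finishes as early as 6 and must finish by 8.
Slack of J4 = 2 − 0 = 2 days.

2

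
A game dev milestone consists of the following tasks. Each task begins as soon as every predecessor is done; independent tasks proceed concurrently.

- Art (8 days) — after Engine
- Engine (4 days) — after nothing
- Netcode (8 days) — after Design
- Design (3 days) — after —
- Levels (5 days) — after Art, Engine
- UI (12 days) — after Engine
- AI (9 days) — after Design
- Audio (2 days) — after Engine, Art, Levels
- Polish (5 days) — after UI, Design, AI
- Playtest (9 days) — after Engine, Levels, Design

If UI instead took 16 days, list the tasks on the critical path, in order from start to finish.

Engine, Art, Levels, Playtest

The binding path is Engine→Art→Levels→Playtest = 4+8+5+9 = 26; finish at 26 days.
UI is off the critical path — its longest chain is 21 days, giving 5 of slack.
That remains the longest chain; total 26 days.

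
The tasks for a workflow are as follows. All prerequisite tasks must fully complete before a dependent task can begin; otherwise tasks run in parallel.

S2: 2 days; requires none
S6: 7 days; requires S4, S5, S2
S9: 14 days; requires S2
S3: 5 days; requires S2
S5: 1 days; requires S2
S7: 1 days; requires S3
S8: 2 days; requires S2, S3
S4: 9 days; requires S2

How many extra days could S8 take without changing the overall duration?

9

Critical path: S2→S4→S6 = 2+9+7 = 18, so the finish is 18 days.
S8 finishes as early as 9 and must finish by 18.
Slack of S8 = 16 − 7 = 9 days.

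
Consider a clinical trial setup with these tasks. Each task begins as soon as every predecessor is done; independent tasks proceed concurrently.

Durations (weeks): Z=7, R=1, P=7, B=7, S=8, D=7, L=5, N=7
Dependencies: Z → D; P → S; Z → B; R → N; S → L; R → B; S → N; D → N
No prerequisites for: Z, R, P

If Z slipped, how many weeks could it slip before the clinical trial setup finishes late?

1

P→S→N = 7+8+7 = 22 sets the makespan at 22 weeks.
Longest path through Z: 21 weeks (earliest finish 7, latest finish 8).
So Z can slip 8 − 7 = 1 week.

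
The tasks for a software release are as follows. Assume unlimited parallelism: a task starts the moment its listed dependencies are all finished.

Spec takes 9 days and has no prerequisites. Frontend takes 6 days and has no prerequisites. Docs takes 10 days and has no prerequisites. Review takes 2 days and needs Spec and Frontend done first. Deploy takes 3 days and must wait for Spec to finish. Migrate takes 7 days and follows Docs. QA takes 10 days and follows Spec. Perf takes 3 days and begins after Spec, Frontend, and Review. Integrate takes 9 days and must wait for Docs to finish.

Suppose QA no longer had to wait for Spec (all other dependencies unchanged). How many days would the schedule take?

With the dependency in place, Spec→QA = 9+10 = 19 sets the finish at 19 days.
Without Spec→QA, QA's earliest start moves from 9 to 0.
New critical path: Docs→Integrate = 10+9 = 19 ⇒ 19 days.

19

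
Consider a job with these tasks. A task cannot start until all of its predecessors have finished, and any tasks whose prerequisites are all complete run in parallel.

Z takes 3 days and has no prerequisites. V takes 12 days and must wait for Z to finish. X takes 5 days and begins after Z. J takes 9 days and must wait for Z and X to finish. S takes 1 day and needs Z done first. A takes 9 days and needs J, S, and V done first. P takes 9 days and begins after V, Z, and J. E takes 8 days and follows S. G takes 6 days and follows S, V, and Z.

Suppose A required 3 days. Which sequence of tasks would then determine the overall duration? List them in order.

Actual critical path: Z→X→J→A = 3+5+9+9 = 26 ⇒ 26 days.
A lies on that path, so at 3 days the path becomes 20 days.
The binding chain switches to Z→X→J→P = 3+5+9+9 = 26; finish 26 days.

Z, X, J, P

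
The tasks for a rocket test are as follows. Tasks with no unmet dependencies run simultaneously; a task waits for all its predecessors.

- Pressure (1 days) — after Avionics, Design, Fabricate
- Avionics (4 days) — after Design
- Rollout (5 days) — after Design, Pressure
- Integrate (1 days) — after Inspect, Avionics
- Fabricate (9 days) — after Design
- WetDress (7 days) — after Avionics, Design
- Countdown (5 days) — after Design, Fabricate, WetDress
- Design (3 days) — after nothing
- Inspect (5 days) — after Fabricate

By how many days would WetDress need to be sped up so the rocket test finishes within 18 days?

Current finish: 19 days; target: 18.
WetDress is on every critical path, so each day cut from WetDress cuts the finish by one (this holds down to a finish of 18).
Need 19 − 18 = 1 day off WetDress → WetDress becomes 6 days, finish becomes 18.

1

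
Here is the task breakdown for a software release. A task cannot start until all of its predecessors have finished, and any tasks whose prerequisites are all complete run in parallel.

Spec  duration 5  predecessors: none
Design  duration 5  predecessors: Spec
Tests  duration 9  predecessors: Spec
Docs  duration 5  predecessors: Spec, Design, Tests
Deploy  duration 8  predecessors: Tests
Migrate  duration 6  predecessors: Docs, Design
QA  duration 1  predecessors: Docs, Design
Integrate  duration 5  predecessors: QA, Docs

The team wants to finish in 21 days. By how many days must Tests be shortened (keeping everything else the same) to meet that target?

Current finish: 25 days; target: 21.
Tests is on every critical path, so each day cut from Tests cuts the finish by one (this holds down to a finish of 21).
Need 25 − 21 = 4 days off Tests → Tests becomes 5 days, finish becomes 21.

4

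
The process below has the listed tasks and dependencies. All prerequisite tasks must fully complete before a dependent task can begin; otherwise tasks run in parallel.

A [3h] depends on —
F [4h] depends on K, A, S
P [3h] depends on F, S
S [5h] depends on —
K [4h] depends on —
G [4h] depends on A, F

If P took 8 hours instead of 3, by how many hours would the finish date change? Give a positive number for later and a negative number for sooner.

4

The binding path is S→F→G = 5+4+4 = 13; finish at 13 hours.
P has 1 hour of float (longest path through it is 12).
New critical path: S→F→P = 5+4+8 = 17 ⇒ 17 hours.
Change in finish: 17 − 13 = +4 hours.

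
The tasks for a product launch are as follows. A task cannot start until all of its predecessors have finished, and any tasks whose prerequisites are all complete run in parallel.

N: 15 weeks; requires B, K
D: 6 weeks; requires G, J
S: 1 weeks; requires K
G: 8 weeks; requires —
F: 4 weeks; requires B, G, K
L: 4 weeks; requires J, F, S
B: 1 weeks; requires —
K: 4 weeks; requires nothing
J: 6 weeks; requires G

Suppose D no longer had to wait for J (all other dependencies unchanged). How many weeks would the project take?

Original critical path: G→J→D = 8+6+6 = 20 ⇒ 20 weeks.
Without J→D, D's earliest start moves from 14 to 8.
The longest chain is now K→N = 4+15 = 19, so the project takes 19 weeks.

19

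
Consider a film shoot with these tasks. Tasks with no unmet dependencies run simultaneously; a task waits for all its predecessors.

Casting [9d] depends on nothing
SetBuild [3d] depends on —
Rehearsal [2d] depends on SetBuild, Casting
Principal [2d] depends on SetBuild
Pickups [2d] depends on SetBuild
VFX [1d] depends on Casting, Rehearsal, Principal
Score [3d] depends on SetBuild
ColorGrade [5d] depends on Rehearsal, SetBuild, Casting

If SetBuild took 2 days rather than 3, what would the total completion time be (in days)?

The binding path is Casting→Rehearsal→ColorGrade = 9+2+5 = 16; finish at 16 days.
The longest path through SetBuild is only 10 days, so SetBuild has float 6.
The critical path is still Casting→Rehearsal→ColorGrade; finish is now 16 days.

16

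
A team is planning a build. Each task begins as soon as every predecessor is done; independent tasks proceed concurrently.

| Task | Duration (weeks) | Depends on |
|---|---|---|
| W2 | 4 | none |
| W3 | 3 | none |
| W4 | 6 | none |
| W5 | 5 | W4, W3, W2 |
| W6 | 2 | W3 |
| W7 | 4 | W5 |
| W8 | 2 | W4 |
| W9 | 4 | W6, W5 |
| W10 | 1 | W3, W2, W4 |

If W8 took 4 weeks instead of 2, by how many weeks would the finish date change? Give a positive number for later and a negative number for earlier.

0

Critical path before the change: W4→W5→W7 = 6+5+4 = 15 giving 15 weeks.
W8 is off the critical path — its longest chain is 8 weeks, giving 7 of slack.
That remains the longest chain; total 15 weeks.
Change in finish: 15 − 15 = +0 weeks.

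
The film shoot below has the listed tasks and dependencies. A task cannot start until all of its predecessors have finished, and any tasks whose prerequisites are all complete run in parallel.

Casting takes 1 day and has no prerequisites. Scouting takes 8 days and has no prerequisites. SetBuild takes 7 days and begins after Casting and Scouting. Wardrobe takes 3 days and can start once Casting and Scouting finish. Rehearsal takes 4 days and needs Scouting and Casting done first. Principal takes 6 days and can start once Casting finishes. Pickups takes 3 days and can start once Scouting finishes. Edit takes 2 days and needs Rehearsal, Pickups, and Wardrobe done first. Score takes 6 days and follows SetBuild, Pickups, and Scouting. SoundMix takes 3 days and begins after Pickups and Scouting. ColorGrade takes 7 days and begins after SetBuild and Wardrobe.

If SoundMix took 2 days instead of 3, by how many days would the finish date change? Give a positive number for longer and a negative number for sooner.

0

The binding path is Scouting→SetBuild→ColorGrade = 8+7+7 = 22; finish at 22 days.
SoundMix is off the critical path — its longest chain is 14 days, giving 8 of slack.
The critical path is still Scouting→SetBuild→ColorGrade; finish is now 22 days.
Change in finish: 22 − 22 = +0 days.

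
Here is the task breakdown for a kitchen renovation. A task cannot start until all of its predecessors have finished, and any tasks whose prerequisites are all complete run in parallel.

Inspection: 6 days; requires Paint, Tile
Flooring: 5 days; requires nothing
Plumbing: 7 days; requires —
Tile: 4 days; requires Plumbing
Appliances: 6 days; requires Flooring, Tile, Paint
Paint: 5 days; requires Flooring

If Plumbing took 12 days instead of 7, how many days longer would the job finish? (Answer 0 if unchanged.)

5

Actual critical path: Plumbing→Tile→Inspection = 7+4+6 = 17 ⇒ 17 days.
Plumbing is on the critical path; changing it to 12 makes that path 22 days.
That remains the longest chain; total 22 days.
Change in finish: 22 − 17 = +5 days.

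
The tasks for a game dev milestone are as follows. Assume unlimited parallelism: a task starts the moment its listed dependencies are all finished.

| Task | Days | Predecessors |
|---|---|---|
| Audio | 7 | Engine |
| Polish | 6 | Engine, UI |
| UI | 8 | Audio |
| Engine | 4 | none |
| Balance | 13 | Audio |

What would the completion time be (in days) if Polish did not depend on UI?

With the dependency in place, Engine→Audio→UI→Polish = 4+7+8+6 = 25 sets the finish at 25 days.
Without UI→Polish, Polish's earliest start moves from 19 to 4.
New critical path: Engine→Audio→Balance = 4+7+13 = 24 ⇒ 24 days.

24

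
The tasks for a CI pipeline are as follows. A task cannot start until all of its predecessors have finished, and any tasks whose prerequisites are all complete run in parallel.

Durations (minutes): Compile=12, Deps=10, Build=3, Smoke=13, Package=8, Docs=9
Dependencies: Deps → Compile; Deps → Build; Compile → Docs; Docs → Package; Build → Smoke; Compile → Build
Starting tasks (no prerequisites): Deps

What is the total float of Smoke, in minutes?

1

The longest chain is Deps→Compile→Docs→Package = 10+12+9+8 = 39; overall finish 39 minutes.
Smoke finishes as early as 38 and must finish by 39.
Slack of Smoke = 26 − 25 = 1 minute.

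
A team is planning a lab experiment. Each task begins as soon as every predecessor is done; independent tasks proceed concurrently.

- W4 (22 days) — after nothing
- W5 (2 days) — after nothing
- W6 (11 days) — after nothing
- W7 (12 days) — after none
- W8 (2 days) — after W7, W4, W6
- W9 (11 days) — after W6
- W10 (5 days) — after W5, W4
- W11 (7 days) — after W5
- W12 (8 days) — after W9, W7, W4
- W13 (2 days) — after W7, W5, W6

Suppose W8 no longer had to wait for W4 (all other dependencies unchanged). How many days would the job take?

30

With the dependency in place, W4→W12 = 22+8 = 30 sets the finish at 30 days.
Without W4→W8, W8's earliest start moves from 22 to 12.
New critical path: W4→W12 = 22+8 = 30 ⇒ 30 days.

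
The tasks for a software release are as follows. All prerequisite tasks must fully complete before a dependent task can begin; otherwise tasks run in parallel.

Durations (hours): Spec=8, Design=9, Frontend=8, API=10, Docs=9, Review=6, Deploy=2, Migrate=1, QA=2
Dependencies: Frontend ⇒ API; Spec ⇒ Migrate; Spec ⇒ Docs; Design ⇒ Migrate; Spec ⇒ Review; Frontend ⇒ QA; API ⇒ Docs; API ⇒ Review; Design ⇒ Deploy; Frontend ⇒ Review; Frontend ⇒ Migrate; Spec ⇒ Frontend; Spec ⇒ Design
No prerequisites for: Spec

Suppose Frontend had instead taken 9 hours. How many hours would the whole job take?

Baseline: Spec→Frontend→API→Docs = 8+8+10+9 = 35 → 35 hours.
Frontend lies on that path, so at 9 hours the path becomes 36 hours.
The critical path is still Spec→Frontend→API→Docs; finish is now 36 hours.

36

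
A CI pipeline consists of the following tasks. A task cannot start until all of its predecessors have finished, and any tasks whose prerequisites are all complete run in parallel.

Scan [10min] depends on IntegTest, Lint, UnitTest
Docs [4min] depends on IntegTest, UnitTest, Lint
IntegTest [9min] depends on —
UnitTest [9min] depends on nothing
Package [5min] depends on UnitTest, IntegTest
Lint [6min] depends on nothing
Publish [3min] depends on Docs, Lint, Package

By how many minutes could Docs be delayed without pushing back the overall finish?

The longest chain is UnitTest→Scan = 9+10 = 19; overall finish 19 minutes.
Docs finishes as early as 13 and must finish by 16.
So Docs can slip 16 − 13 = 3 minutes.

3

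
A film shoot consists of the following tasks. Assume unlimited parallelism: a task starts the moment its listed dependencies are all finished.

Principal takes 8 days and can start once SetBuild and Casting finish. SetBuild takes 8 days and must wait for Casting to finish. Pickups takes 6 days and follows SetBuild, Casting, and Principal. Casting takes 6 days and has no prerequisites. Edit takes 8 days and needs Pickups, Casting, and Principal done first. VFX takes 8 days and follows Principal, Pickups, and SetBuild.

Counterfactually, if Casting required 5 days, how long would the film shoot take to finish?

Actual critical path: Casting→SetBuild→Principal→Pickups→VFX = 6+8+8+6+8 = 36 ⇒ 36 days.
Since Casting is critical, the -1 change carries straight to that chain (now 35 days).
That remains the longest chain; total 35 days.

35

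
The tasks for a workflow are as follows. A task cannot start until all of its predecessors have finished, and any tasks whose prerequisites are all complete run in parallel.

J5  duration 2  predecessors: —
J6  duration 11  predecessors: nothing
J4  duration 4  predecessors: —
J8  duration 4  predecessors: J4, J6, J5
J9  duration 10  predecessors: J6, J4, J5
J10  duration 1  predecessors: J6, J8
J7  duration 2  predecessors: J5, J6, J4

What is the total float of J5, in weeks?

9

Critical path: J6→J9 = 11+10 = 21, so the finish is 21 weeks.
The longest chain containing J5 totals 12 weeks.
Slack of J5 = 9 − 0 = 9 weeks.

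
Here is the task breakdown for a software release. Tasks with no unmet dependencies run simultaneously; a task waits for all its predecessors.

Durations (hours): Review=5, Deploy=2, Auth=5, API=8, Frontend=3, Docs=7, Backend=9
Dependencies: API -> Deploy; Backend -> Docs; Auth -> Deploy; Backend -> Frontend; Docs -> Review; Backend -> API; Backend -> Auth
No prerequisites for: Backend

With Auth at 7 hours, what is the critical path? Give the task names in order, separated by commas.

Backend, Docs, Review

Actual critical path: Backend→Docs→Review = 9+7+5 = 21 ⇒ 21 hours.
Auth has 5 hours of float (longest path through it is 16).
No other chain overtakes it, so the finish is 21 hours.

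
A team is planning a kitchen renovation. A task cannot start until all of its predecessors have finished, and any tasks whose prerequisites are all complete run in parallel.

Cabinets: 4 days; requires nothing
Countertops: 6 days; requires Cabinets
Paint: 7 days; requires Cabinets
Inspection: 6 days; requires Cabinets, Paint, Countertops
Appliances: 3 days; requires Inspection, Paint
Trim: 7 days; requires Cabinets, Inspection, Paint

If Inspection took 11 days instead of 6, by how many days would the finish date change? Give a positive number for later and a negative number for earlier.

Baseline: Cabinets→Paint→Inspection→Trim = 4+7+6+7 = 24 → 24 days.
Inspection lies on that path, so at 11 days the path becomes 29 days.
That remains the longest chain; total 29 days.
Change in finish: 29 − 24 = +5 days.

5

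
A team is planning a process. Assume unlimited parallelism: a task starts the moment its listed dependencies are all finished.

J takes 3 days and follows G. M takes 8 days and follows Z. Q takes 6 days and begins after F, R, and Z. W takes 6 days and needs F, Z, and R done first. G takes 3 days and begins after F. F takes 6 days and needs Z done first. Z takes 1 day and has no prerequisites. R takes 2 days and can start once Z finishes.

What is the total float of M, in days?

4

The longest chain is Z→F→W = 1+6+6 = 13; overall finish 13 days.
The longest chain containing M totals 9 days.
So M can slip 13 − 9 = 4 days.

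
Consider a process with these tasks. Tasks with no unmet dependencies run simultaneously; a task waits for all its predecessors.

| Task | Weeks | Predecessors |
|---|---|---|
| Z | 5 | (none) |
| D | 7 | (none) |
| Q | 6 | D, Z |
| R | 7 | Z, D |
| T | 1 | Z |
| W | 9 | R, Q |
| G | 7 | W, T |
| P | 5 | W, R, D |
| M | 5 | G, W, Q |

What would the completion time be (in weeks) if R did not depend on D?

Before: longest chain D→R→W→G→M = 7+7+9+7+5 = 35, finish 35.
Without D→R, R's earliest start moves from 7 to 5.
The longest chain is now D→Q→W→G→M = 7+6+9+7+5 = 34, so the process takes 34 weeks.

34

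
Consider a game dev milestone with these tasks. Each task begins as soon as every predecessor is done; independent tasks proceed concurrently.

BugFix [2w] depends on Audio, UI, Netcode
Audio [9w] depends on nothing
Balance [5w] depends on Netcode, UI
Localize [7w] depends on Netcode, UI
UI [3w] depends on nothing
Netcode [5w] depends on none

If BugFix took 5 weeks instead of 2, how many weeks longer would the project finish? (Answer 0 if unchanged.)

2

As given, the longest chain is Netcode→Localize = 5+7 = 12, so the finish is 12 weeks.
The longest path through BugFix is only 11 weeks, so BugFix has float 1.
New critical path: Audio→BugFix = 9+5 = 14 ⇒ 14 weeks.
Change in finish: 14 − 12 = +2 weeks.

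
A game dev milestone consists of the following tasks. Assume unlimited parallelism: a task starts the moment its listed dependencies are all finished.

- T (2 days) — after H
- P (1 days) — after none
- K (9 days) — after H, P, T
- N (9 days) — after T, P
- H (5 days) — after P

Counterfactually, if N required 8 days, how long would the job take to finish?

17

The binding path is P→H→T→N = 1+5+2+9 = 17; finish at 17 days.
N is on the critical path; changing it to 8 makes that path 16 days.
New critical path: P→H→T→K = 1+5+2+9 = 17 ⇒ 17 days.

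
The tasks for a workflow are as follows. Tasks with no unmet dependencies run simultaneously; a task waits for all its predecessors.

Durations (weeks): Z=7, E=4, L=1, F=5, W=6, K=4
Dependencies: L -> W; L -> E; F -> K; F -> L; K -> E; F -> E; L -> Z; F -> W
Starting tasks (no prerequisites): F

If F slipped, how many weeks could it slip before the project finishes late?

The longest chain is F→K→E = 5+4+4 = 13; overall finish 13 weeks.
F finishes as early as 5 and must finish by 5.
So F can slip 5 − 5 = 0 weeks.

0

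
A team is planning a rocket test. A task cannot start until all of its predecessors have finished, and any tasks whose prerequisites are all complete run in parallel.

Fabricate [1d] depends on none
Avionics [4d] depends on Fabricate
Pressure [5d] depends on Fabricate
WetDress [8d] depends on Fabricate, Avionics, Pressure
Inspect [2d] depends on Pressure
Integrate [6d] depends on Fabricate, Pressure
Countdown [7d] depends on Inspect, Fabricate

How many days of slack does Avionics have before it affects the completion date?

2

The longest chain is Fabricate→Pressure→Inspect→Countdown = 1+5+2+7 = 15; overall finish 15 days.
Longest path through Avionics: 13 days (earliest finish 5, latest finish 7).
Float = 15 − 13 = 2.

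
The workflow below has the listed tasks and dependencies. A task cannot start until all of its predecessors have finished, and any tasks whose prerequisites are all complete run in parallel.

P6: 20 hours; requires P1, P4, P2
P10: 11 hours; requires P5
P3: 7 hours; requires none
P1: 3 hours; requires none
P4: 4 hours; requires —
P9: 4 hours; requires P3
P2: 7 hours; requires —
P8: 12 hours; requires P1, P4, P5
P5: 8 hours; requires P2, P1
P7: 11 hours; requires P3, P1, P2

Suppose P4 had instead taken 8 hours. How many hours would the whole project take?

As given, the longest chain is P2→P5→P8 = 7+8+12 = 27, so the finish is 27 hours.
P4 is off the critical path — its longest chain is 24 hours, giving 3 of slack.
Now P4→P6 = 8+20 = 28 is longest, so the finish becomes 28 hours.

28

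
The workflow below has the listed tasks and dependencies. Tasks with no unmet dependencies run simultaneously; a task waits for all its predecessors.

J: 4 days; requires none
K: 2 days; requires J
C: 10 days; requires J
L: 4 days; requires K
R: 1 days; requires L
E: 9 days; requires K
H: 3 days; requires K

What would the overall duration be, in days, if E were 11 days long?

17

Actual critical path: J→K→E = 4+2+9 = 15 ⇒ 15 days.
E lies on that path, so at 11 days the path becomes 17 days.
That remains the longest chain; total 17 days.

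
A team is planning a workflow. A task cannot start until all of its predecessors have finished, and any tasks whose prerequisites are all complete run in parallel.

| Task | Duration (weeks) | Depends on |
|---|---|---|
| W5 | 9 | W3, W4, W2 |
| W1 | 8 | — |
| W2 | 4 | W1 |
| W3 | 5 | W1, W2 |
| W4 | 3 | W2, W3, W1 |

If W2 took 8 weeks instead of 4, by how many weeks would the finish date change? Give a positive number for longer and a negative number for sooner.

4

Critical path before the change: W1→W2→W3→W4→W5 = 8+4+5+3+9 = 29 giving 29 weeks.
W2 is on the critical path; changing it to 8 makes that path 33 weeks.
The critical path is still W1→W2→W3→W4→W5; finish is now 33 weeks.
Change in finish: 33 − 29 = +4 weeks.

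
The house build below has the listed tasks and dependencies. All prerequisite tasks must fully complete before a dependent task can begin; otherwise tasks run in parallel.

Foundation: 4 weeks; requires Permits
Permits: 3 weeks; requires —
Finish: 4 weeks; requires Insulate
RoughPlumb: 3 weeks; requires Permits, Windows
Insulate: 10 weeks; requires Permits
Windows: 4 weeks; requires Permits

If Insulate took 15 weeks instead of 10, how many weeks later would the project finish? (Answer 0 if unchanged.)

Actual critical path: Permits→Insulate→Finish = 3+10+4 = 17 ⇒ 17 weeks.
Insulate is on the critical path; changing it to 15 makes that path 22 weeks.
The critical path is still Permits→Insulate→Finish; finish is now 22 weeks.
Change in finish: 22 − 17 = +5 weeks.

5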